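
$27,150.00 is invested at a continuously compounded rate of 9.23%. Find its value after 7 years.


Formula: FV = P * e^(r*t)
Exponent: r*t = 0.0923 * 7 = 0.6461
e^(0.6461) = 1.908085
FV = $27,150.00 * 1.908085 = $51,804.50

$51,804.50


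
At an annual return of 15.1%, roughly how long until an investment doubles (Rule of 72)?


Formula: Years ≈ 72 / r
Substituting: Years ≈ 72 / 15.1
Years ≈ 4.8

4.8 years


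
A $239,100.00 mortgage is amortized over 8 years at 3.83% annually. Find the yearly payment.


Formula: PMT = PV * r / (1 - (1+r)^(-n))
Denominator: 1 - (1 + 0.0383)^(-8) = 0.259684
Numerator: $239,100.00 * 0.0383 = 9157.53
PMT = 9157.53 / 0.259684 = $35,264.14

$35,264.14


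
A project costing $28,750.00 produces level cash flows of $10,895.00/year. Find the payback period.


Formula: Payback = investment / annual cash flow
Substituting: Payback = $28,750.00 / $10,895.00
Payback = 2.6388 years

2.6388 years


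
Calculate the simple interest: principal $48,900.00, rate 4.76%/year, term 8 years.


Formula: I = P * r * t
Substituting: I = $48,900.00 * 0.0476 * 8
Step: I = $48,900.00 * 0.3808
I = $18,621.12

$18,621.12


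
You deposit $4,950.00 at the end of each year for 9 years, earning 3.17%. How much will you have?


Formula: FV = PMT * ((1+r)^n - 1) / r
Growth factor: (1 + 0.0317)^9 = 1.324283
Numerator: 1.324283 - 1 = 0.324283
FV = $4,950.00 * 0.324283 / 0.0317 = $50,637.28

$50,637.28


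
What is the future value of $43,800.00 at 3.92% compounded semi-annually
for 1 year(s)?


Formula: FV = P * (1 + r/m)^(m*t)
Period rate: r/m = 0.0392 / 2 = 0.0196
Total periods: m*t = 2 * 1 = 2
Growth factor: (1 + 0.0196)^2 = 1.039584
FV = $43,800.00 * 1.039584 = $45,533.79

$45,533.79


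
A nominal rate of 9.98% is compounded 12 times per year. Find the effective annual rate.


Formula: EAR = (1 + r/m)^m - 1
Period rate: r/m = 0.0998 / 12 = 0.008317
Compounding: (1 + 0.008317)^12 = 1.104494
EAR = 1.104494 - 1 = 0.104494

0.104494


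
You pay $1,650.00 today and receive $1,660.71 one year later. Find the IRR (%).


Formula: IRR = C1/C0 - 1
Substituting: IRR = $1,660.71 / $1,650.00 - 1
Ratio: 1.006491 - 1 = 0.006491
IRR = 0.6491%

0.6491%


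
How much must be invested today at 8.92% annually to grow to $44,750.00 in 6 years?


Formula: PV = FV / (1 + r)^n
Substituting: PV = $44,750.00 / (1 + 0.0892)^6
Discount factor: (1.0892)^6 = 1.669728
PV = $44,750.00 / 1.669728 = $26,800.77

$26,800.77


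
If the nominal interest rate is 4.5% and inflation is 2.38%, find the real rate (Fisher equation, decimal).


Formula: (1 + r_real) = (1 + r_nom) / (1 + inflation)
Substituting: (1 + r_real) = 1.045 / 1.0238
(1 + r_real) = 1.020707
r_real = 1.020707 - 1 = 0.020707

0.020707


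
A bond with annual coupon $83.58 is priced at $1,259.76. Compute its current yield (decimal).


Formula: Current yield = annual coupon / price
Substituting: CY = $83.58 / $1,259.76
CY = 0.066346

0.066346


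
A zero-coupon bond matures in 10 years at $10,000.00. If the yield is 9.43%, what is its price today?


Formula: Price = FV / (1 + r)^n
Substituting: Price = $10,000.00 / (1 + 0.0943)^10
Discount factor: (1.0943)^10 = 2.462431
Price = $10,000.00 / 2.462431 = $4,061.03

$4,061.03


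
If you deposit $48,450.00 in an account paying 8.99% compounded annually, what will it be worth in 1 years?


Formula: FV = P * (1 + r)^n
Substituting: FV = $48,450.00 * (1 + 0.0899)^1
Growth factor: (1.0899)^1 = 1.0899
FV = $48,450.00 * 1.0899 = $52,805.66

$52,805.66


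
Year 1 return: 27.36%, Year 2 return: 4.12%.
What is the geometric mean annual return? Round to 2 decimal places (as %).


Formula: Geometric mean = ((1+r1)*(1+r2))^(1/2) - 1
Product: (1 + 0.2736) * (1 + 0.0412) = 1.2736 * 1.0412 = 1.326072
Square root: 1.326072^0.5 = 1.151552
Geometric mean = 1.151552 - 1 = 0.151552
As percentage: 15.16%

15.16%


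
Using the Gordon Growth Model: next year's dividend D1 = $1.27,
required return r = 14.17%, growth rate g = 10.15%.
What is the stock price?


Formula: P = D1 / (r - g)
Spread: r - g = 0.1417 - 0.1015 = 0.0402
Substituting: P = $1.27 / 0.0402
P = $31.59

$31.59


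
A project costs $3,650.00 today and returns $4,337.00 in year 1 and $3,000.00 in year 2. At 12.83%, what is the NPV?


Formula: NPV = C0 + C1/(1+r) + C2/(1+r)^2
Discount C1: $4,337.00 / (1 + 0.1283) = $3,843.84
Discount C2: $3,000.00 / (1 + 0.1283)^2 = $2,356.53
NPV = -$3,650.00 + $3,843.84 + $2,356.53 = $2,550.36

$2,550.36


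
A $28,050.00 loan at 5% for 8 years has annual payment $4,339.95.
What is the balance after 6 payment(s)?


Formula: Balance = PV*(1+r)^k - PMT*((1+r)^k - 1)/r
Growth: (1 + 0.05)^6 = 1.340096
Accumulated factor: ((1+r)^k - 1)/r = 6.801913
Balance = $28,050.00 * 1.340096 - $4,339.95 * 6.801913
Balance = $8,069.72

$8,069.72


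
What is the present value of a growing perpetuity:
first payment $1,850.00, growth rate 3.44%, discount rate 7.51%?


Formula: PV = C / (r - g)
Spread: r - g = 0.0751 - 0.0344 = 0.0407
Substituting: PV = $1,850.00 / 0.0407
PV = $45,454.55

$45,454.55


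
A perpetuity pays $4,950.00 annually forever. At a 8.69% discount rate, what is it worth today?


Formula: PV = C / r
Substituting: PV = $4,950.00 / 0.0869
PV = $56,962.03

$56,962.03


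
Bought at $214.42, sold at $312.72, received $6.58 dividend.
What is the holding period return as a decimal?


Formula: HPR = (P1 - P0 + D) / P0
Gain: $312.72 - $214.42 + $6.58 = $104.88
HPR = $104.88 / $214.42 = 0.4891

0.4891


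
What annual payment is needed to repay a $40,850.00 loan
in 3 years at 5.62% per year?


Formula: PMT = PV * r / (1 - (1+r)^(-n))
Denominator: 1 - (1 + 0.0562)^(-3) = 0.151286
Numerator: $40,850.00 * 0.0562 = 2295.77
PMT = 2295.77 / 0.151286 = $15,175.06

$15,175.06


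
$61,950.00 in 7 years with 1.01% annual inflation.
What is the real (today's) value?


Formula: Real value = nominal / (1 + inflation)^years
Price level: (1 + 0.0101)^7 = 1.072879
Real value = $61,950.00 / 1.072879 = $57,741.85

$57,741.85


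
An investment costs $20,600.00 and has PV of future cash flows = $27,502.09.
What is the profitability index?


Formula: PI = PV(cash flows) / initial investment
Substituting: PI = $27,502.09 / $20,600.00
PI = 1.3351

1.3351


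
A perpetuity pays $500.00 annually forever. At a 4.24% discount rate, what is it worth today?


Formula: PV = C / r
Substituting: PV = $500.00 / 0.0424
PV = $11,792.45

$11,792.45


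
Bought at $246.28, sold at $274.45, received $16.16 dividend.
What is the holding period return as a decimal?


Formula: HPR = (P1 - P0 + D) / P0
Gain: $274.45 - $246.28 + $16.16 = $44.33
HPR = $44.33 / $246.28 = 0.18

0.18


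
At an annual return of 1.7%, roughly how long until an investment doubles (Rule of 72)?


Formula: Years ≈ 72 / r
Substituting: Years ≈ 72 / 1.7
Years ≈ 42.4

42.4 years


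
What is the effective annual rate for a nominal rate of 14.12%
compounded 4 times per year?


Formula: EAR = (1 + r/m)^m - 1
Period rate: r/m = 0.1412 / 4 = 0.0353
Compounding: (1 + 0.0353)^4 = 1.148854
EAR = 1.148854 - 1 = 0.148854

0.148854


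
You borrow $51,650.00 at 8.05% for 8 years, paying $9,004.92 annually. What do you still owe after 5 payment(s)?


Formula: Balance = PV*(1+r)^k - PMT*((1+r)^k - 1)/r
Growth: (1 + 0.0805)^5 = 1.472732
Accumulated factor: ((1+r)^k - 1)/r = 5.872453
Balance = $51,650.00 * 1.472732 - $9,004.92 * 5.872453
Balance = $23,185.66

$23,185.66


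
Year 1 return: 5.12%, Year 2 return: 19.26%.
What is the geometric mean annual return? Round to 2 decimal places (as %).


Formula: Geometric mean = ((1+r1)*(1+r2))^(1/2) - 1
Product: (1 + 0.0512) * (1 + 0.1926) = 1.0512 * 1.1926 = 1.253661
Square root: 1.253661^0.5 = 1.11967
Geometric mean = 1.11967 - 1 = 0.11967
As percentage: 11.97%

11.97%


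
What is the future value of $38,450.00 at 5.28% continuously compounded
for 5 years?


Formula: FV = P * e^(r*t)
Exponent: r*t = 0.0528 * 5 = 0.264
e^(0.264) = 1.302128
FV = $38,450.00 * 1.302128 = $50,066.83

$50,066.83


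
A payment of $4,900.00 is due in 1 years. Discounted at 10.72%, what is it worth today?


Formula: PV = FV / (1 + r)^n
Substituting: PV = $4,900.00 / (1 + 0.1072)^1
Discount factor: (1.1072)^1 = 1.1072
PV = $4,900.00 / 1.1072 = $4,425.58

$4,425.58


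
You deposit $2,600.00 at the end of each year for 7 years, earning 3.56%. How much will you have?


Formula: FV = PMT * ((1+r)^n - 1) / r
Growth factor: (1 + 0.0356)^7 = 1.277451
Numerator: 1.277451 - 1 = 0.277451
FV = $2,600.00 * 0.277451 / 0.0356 = $20,263.28

$20,263.28


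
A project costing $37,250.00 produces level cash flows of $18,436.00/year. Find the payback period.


Formula: Payback = investment / annual cash flow
Substituting: Payback = $37,250.00 / $18,436.00
Payback = 2.0205 years

2.0205 years


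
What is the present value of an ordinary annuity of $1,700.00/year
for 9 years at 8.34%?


Formula: PV = PMT * (1 - (1+r)^(-n)) / r
Discount factor: (1 + 0.0834)^(-9) = 0.486296
Bracket: 1 - 0.486296 = 0.513704
PV = $1,700.00 * 0.513704 / 0.0834 = $10,471.19

$10,471.19


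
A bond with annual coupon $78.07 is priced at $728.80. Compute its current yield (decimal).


Formula: Current yield = annual coupon / price
Substituting: CY = $78.07 / $728.80
CY = 0.107121

0.107121


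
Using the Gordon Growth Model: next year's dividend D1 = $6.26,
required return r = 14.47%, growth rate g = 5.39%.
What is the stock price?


Formula: P = D1 / (r - g)
Spread: r - g = 0.1447 - 0.0539 = 0.0908
Substituting: P = $6.26 / 0.0908
P = $68.94

$68.94


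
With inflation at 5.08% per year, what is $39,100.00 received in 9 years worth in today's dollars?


Formula: Real value = nominal / (1 + inflation)^years
Price level: (1 + 0.0508)^9 = 1.561998
Real value = $39,100.00 / 1.561998 = $25,032.04

$25,032.04


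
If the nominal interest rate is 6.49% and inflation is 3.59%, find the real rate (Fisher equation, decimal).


Formula: (1 + r_real) = (1 + r_nom) / (1 + inflation)
Substituting: (1 + r_real) = 1.0649 / 1.0359
(1 + r_real) = 1.027995
r_real = 1.027995 - 1 = 0.027995

0.027995


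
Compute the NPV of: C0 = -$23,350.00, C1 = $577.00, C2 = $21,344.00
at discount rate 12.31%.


Formula: NPV = C0 + C1/(1+r) + C2/(1+r)^2
Discount C1: $577.00 / (1 + 0.1231) = $513.76
Discount C2: $21,344.00 / (1 + 0.1231)^2 = $16,921.50
NPV = -$23,350.00 + $513.76 + $16,921.50 = -$5,914.74

-$5,914.74


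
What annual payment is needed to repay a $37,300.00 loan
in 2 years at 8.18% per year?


Formula: PMT = PV * r / (1 - (1+r)^(-n))
Denominator: 1 - (1 + 0.0818)^(-2) = 0.145512
Numerator: $37,300.00 * 0.0818 = 3051.14
PMT = 3051.14 / 0.145512 = $20,968.33

$20,968.33


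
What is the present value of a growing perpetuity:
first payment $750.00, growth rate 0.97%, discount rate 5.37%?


Formula: PV = C / (r - g)
Spread: r - g = 0.0537 - 0.0097 = 0.044
Substituting: PV = $750.00 / 0.044
PV = $17,045.45

$17,045.45


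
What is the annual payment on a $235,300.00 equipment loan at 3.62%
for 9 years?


Formula: PMT = PV * r / (1 - (1+r)^(-n))
Denominator: 1 - (1 + 0.0362)^(-9) = 0.273881
Numerator: $235,300.00 * 0.0362 = 8517.86
PMT = 8517.86 / 0.273881 = $31,100.57

$31,100.57


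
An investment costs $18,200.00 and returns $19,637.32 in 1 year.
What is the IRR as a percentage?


Formula: IRR = C1/C0 - 1
Substituting: IRR = $19,637.32 / $18,200.00 - 1
Ratio: 1.078974 - 1 = 0.078974
IRR = 7.8974%

7.8974%


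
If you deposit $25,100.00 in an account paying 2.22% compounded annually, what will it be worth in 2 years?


Formula: FV = P * (1 + r)^n
Substituting: FV = $25,100.00 * (1 + 0.0222)^2
Growth factor: (1.0222)^2 = 1.044893
FV = $25,100.00 * 1.044893 = $26,226.81

$26,226.81


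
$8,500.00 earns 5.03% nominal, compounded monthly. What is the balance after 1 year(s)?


Formula: FV = P * (1 + r/m)^(m*t)
Period rate: r/m = 0.0503 / 12 = 0.004192
Total periods: m*t = 12 * 1 = 12
Growth factor: (1 + 0.004192)^12 = 1.051476
FV = $8,500.00 * 1.051476 = $8,937.55

$8,937.55


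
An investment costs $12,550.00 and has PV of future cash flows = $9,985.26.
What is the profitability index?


Formula: PI = PV(cash flows) / initial investment
Substituting: PI = $9,985.26 / $12,550.00
PI = 0.7956

0.7956


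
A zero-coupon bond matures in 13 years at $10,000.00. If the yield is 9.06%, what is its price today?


Formula: Price = FV / (1 + r)^n
Substituting: Price = $10,000.00 / (1 + 0.0906)^13
Discount factor: (1.0906)^13 = 3.087816
Price = $10,000.00 / 3.087816 = $3,238.53

$3,238.53


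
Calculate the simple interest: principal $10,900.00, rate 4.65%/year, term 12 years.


Formula: I = P * r * t
Substituting: I = $10,900.00 * 0.0465 * 12
Step: I = $10,900.00 * 0.558
I = $6,082.20

$6,082.20


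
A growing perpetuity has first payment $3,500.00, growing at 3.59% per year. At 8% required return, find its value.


Formula: PV = C / (r - g)
Spread: r - g = 0.08 - 0.0359 = 0.0441
Substituting: PV = $3,500.00 / 0.0441
PV = $79,365.08

$79,365.08


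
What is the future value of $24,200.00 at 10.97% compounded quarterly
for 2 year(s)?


Formula: FV = P * (1 + r/m)^(m*t)
Period rate: r/m = 0.1097 / 4 = 0.027425
Total periods: m*t = 4 * 2 = 8
Growth factor: (1 + 0.027425)^8 = 1.241655
FV = $24,200.00 * 1.241655 = $30,048.06

$30,048.06


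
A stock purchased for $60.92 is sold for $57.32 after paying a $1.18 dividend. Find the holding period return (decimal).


Formula: HPR = (P1 - P0 + D) / P0
Gain: $57.32 - $60.92 + $1.18 = -$2.42
HPR = -$2.42 / $60.92 = -0.0397

-0.0397


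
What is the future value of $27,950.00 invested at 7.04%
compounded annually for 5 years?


Formula: FV = P * (1 + r)^n
Substituting: FV = $27,950.00 * (1 + 0.0704)^5
Growth factor: (1.0704)^5 = 1.405175
FV = $27,950.00 * 1.405175 = $39,274.65

$39,274.65


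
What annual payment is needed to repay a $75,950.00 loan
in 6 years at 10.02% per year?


Formula: PMT = PV * r / (1 - (1+r)^(-n))
Denominator: 1 - (1 + 0.1002)^(-6) = 0.436141
Numerator: $75,950.00 * 0.1002 = 7610.19
PMT = 7610.19 / 0.436141 = $17,448.90

$17,448.90


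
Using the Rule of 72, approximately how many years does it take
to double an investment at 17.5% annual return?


Formula: Years ≈ 72 / r
Substituting: Years ≈ 72 / 17.5
Years ≈ 4.1

4.1 years


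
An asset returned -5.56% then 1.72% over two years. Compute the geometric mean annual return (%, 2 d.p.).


Formula: Geometric mean = ((1+r1)*(1+r2))^(1/2) - 1
Product: (1 + -0.0556) * (1 + 0.0172) = 0.9444 * 1.0172 = 0.960644
Square root: 0.960644^0.5 = 0.980124
Geometric mean = 0.980124 - 1 = -0.019876
As percentage: -1.99%

-1.99%


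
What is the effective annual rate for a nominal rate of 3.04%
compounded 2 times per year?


Formula: EAR = (1 + r/m)^m - 1
Period rate: r/m = 0.0304 / 2 = 0.0152
Compounding: (1 + 0.0152)^2 = 1.030631
EAR = 1.030631 - 1 = 0.030631

0.030631


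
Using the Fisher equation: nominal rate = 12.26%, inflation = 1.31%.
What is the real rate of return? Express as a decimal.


Formula: (1 + r_real) = (1 + r_nom) / (1 + inflation)
Substituting: (1 + r_real) = 1.1226 / 1.0131
(1 + r_real) = 1.108084
r_real = 1.108084 - 1 = 0.108084

0.108084


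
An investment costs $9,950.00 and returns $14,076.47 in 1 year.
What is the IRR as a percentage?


Formula: IRR = C1/C0 - 1
Substituting: IRR = $14,076.47 / $9,950.00 - 1
Ratio: 1.414721 - 1 = 0.414721
IRR = 41.4721%

41.4721%


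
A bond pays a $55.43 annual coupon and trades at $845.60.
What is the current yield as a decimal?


Formula: Current yield = annual coupon / price
Substituting: CY = $55.43 / $845.60
CY = 0.065551

0.065551


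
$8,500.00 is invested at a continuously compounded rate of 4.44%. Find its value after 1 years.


Formula: FV = P * e^(r*t)
Exponent: r*t = 0.0444 * 1 = 0.0444
e^(0.0444) = 1.0454
FV = $8,500.00 * 1.0454 = $8,885.90

$8,885.90


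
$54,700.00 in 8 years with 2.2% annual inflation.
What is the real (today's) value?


Formula: Real value = nominal / (1 + inflation)^years
Price level: (1 + 0.022)^8 = 1.190165
Real value = $54,700.00 / 1.190165 = $45,960.01

$45,960.01


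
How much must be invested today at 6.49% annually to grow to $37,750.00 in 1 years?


Formula: PV = FV / (1 + r)^n
Substituting: PV = $37,750.00 / (1 + 0.0649)^1
Discount factor: (1.0649)^1 = 1.0649
PV = $37,750.00 / 1.0649 = $35,449.34

$35,449.34


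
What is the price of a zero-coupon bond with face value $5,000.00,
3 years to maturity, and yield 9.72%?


Formula: Price = FV / (1 + r)^n
Substituting: Price = $5,000.00 / (1 + 0.0972)^3
Discount factor: (1.0972)^3 = 1.320862
Price = $5,000.00 / 1.320862 = $3,785.41

$3,785.41


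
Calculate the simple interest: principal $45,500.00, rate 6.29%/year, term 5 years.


Formula: I = P * r * t
Substituting: I = $45,500.00 * 0.0629 * 5
Step: I = $45,500.00 * 0.3145
I = $14,309.75

$14,309.75


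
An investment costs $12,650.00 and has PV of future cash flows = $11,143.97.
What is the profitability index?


Formula: PI = PV(cash flows) / initial investment
Substituting: PI = $11,143.97 / $12,650.00
PI = 0.8809

0.8809


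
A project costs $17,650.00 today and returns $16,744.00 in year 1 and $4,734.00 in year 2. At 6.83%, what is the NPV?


Formula: NPV = C0 + C1/(1+r) + C2/(1+r)^2
Discount C1: $16,744.00 / (1 + 0.0683) = $15,673.50
Discount C2: $4,734.00 / (1 + 0.0683)^2 = $4,148.03
NPV = -$17,650.00 + $15,673.50 + $4,148.03 = $2,171.53

$2,171.53


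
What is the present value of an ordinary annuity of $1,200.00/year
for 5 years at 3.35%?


Formula: PV = PMT * (1 - (1+r)^(-n)) / r
Discount factor: (1 + 0.0335)^(-5) = 0.848101
Bracket: 1 - 0.848101 = 0.151899
PV = $1,200.00 * 0.151899 / 0.0335 = $5,441.16

$5,441.16


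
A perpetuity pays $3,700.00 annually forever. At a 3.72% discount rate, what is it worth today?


Formula: PV = C / r
Substituting: PV = $3,700.00 / 0.0372
PV = $99,462.37

$99,462.37


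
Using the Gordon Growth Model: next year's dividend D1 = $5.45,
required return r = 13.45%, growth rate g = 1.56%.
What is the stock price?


Formula: P = D1 / (r - g)
Spread: r - g = 0.1345 - 0.0156 = 0.1189
Substituting: P = $5.45 / 0.1189
P = $45.84

$45.84


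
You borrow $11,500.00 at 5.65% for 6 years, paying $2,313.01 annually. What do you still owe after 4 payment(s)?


Formula: Balance = PV*(1+r)^k - PMT*((1+r)^k - 1)/r
Growth: (1 + 0.0565)^4 = 1.245885
Accumulated factor: ((1+r)^k - 1)/r = 4.351949
Balance = $11,500.00 * 1.245885 - $2,313.01 * 4.351949
Balance = $4,261.58

$4,261.58


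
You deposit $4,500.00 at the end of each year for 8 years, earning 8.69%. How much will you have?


Formula: FV = PMT * ((1+r)^n - 1) / r
Growth factor: (1 + 0.0869)^8 = 1.947676
Numerator: 1.947676 - 1 = 0.947676
FV = $4,500.00 * 0.947676 / 0.0869 = $49,074.13

$49,074.13


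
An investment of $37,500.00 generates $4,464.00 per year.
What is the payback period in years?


Formula: Payback = investment / annual cash flow
Substituting: Payback = $37,500.00 / $4,464.00
Payback = 8.4005 years

8.4005 years


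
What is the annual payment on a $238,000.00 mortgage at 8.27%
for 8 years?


Formula: PMT = PV * r / (1 - (1+r)^(-n))
Denominator: 1 - (1 + 0.0827)^(-8) = 0.470416
Numerator: $238,000.00 * 0.0827 = 19682.6
PMT = 19682.6 / 0.470416 = $41,840.84

$41,840.84


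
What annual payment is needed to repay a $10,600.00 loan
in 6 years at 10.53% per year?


Formula: PMT = PV * r / (1 - (1+r)^(-n))
Denominator: 1 - (1 + 0.1053)^(-6) = 0.451573
Numerator: $10,600.00 * 0.1053 = 1116.18
PMT = 1116.18 / 0.451573 = $2,471.76

$2,471.76


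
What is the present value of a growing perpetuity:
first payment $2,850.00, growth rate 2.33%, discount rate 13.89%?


Formula: PV = C / (r - g)
Spread: r - g = 0.1389 - 0.0233 = 0.1156
Substituting: PV = $2,850.00 / 0.1156
PV = $24,653.98

$24,653.98


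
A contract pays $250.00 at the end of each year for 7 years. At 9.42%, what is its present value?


Formula: PV = PMT * (1 - (1+r)^(-n)) / r
Discount factor: (1 + 0.0942)^(-7) = 0.532504
Bracket: 1 - 0.532504 = 0.467496
PV = $250.00 * 0.467496 / 0.0942 = $1,240.70

$1,240.70


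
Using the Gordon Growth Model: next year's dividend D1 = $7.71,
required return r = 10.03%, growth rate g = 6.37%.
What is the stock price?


Formula: P = D1 / (r - g)
Spread: r - g = 0.1003 - 0.0637 = 0.0366
Substituting: P = $7.71 / 0.0366
P = $210.66

$210.66


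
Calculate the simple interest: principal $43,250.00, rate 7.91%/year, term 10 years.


Formula: I = P * r * t
Substituting: I = $43,250.00 * 0.0791 * 10
Step: I = $43,250.00 * 0.791
I = $34,210.75

$34,210.75


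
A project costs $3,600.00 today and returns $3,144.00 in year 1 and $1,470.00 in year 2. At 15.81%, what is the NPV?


Formula: NPV = C0 + C1/(1+r) + C2/(1+r)^2
Discount C1: $3,144.00 / (1 + 0.1581) = $2,714.79
Discount C2: $1,470.00 / (1 + 0.1581)^2 = $1,096.04
NPV = -$3,600.00 + $2,714.79 + $1,096.04 = $210.83

$210.83


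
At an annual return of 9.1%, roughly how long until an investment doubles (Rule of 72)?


Formula: Years ≈ 72 / r
Substituting: Years ≈ 72 / 9.1
Years ≈ 7.9

7.9 years


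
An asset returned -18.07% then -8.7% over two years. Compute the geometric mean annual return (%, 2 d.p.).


Formula: Geometric mean = ((1+r1)*(1+r2))^(1/2) - 1
Product: (1 + -0.1807) * (1 + -0.087) = 0.8193 * 0.913 = 0.748021
Square root: 0.748021^0.5 = 0.864882
Geometric mean = 0.864882 - 1 = -0.135118
As percentage: -13.51%

-13.51%


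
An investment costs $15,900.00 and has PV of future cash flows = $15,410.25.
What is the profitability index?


Formula: PI = PV(cash flows) / initial investment
Substituting: PI = $15,410.25 / $15,900.00
PI = 0.9692

0.9692


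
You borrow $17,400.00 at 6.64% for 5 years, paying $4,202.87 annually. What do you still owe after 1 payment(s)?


Formula: Balance = PV*(1+r)^k - PMT*((1+r)^k - 1)/r
Growth: (1 + 0.0664)^1 = 1.0664
Accumulated factor: ((1+r)^k - 1)/r = 1.0
Balance = $17,400.00 * 1.0664 - $4,202.87 * 1.0
Balance = $14,352.49

$14,352.49


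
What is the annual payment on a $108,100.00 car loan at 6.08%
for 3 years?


Formula: PMT = PV * r / (1 - (1+r)^(-n))
Denominator: 1 - (1 + 0.0608)^(-3) = 0.162279
Numerator: $108,100.00 * 0.0608 = 6572.48
PMT = 6572.48 / 0.162279 = $40,501.14

$40,501.14


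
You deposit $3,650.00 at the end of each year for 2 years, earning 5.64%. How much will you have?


Formula: FV = PMT * ((1+r)^n - 1) / r
Growth factor: (1 + 0.0564)^2 = 1.115981
Numerator: 1.115981 - 1 = 0.115981
FV = $3,650.00 * 0.115981 / 0.0564 = $7,505.86

$7,505.86


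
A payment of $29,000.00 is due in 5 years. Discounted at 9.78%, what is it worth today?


Formula: PV = FV / (1 + r)^n
Substituting: PV = $29,000.00 / (1 + 0.0978)^5
Discount factor: (1.0978)^5 = 1.594469
PV = $29,000.00 / 1.594469 = $18,187.87

$18,187.87


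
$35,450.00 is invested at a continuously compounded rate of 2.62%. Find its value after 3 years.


Formula: FV = P * e^(r*t)
Exponent: r*t = 0.0262 * 3 = 0.0786
e^(0.0786) = 1.081772
FV = $35,450.00 * 1.081772 = $38,348.80

$38,348.80


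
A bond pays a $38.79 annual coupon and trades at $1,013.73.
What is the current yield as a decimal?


Formula: Current yield = annual coupon / price
Substituting: CY = $38.79 / $1,013.73
CY = 0.038265

0.038265


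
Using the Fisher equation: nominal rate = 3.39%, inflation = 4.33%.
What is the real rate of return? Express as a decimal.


Formula: (1 + r_real) = (1 + r_nom) / (1 + inflation)
Substituting: (1 + r_real) = 1.0339 / 1.0433
(1 + r_real) = 0.99099
r_real = 0.99099 - 1 = -0.00901

-0.00901


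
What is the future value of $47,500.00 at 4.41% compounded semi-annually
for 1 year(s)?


Formula: FV = P * (1 + r/m)^(m*t)
Period rate: r/m = 0.0441 / 2 = 0.02205
Total periods: m*t = 2 * 1 = 2
Growth factor: (1 + 0.02205)^2 = 1.044586
FV = $47,500.00 * 1.044586 = $49,617.84

$49,617.84


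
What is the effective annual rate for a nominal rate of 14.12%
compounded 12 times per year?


Formula: EAR = (1 + r/m)^m - 1
Period rate: r/m = 0.1412 / 12 = 0.011767
Compounding: (1 + 0.011767)^12 = 1.150706
EAR = 1.150706 - 1 = 0.150706

0.150706


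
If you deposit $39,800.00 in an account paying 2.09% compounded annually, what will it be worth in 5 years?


Formula: FV = P * (1 + r)^n
Substituting: FV = $39,800.00 * (1 + 0.0209)^5
Growth factor: (1.0209)^5 = 1.10896
FV = $39,800.00 * 1.10896 = $44,136.62

$44,136.62


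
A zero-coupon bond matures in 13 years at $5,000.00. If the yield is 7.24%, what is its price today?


Formula: Price = FV / (1 + r)^n
Substituting: Price = $5,000.00 / (1 + 0.0724)^13
Discount factor: (1.0724)^13 = 2.481067
Price = $5,000.00 / 2.481067 = $2,015.26

$2,015.26


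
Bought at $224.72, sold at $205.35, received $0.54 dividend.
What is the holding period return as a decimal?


Formula: HPR = (P1 - P0 + D) / P0
Gain: $205.35 - $224.72 + $0.54 = -$18.83
HPR = -$18.83 / $224.72 = -0.0838

-0.0838


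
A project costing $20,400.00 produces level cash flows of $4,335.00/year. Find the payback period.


Formula: Payback = investment / annual cash flow
Substituting: Payback = $20,400.00 / $4,335.00
Payback = 4.7059 years

4.7059 years


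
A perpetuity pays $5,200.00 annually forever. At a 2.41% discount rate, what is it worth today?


Formula: PV = C / r
Substituting: PV = $5,200.00 / 0.0241
PV = $215,767.63

$215,767.63


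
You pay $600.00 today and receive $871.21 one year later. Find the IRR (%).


Formula: IRR = C1/C0 - 1
Substituting: IRR = $871.21 / $600.00 - 1
Ratio: 1.452017 - 1 = 0.452017
IRR = 45.2017%

45.2017%


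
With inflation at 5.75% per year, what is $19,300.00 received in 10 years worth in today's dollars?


Formula: Real value = nominal / (1 + inflation)^years
Price level: (1 + 0.0575)^10 = 1.749056
Real value = $19,300.00 / 1.749056 = $11,034.52

$11,034.52


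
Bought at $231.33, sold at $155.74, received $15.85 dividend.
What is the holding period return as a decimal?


Formula: HPR = (P1 - P0 + D) / P0
Gain: $155.74 - $231.33 + $15.85 = -$59.74
HPR = -$59.74 / $231.33 = -0.2582

-0.2582


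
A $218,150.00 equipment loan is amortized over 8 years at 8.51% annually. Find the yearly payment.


Formula: PMT = PV * r / (1 - (1+r)^(-n))
Denominator: 1 - (1 + 0.0851)^(-8) = 0.479714
Numerator: $218,150.00 * 0.0851 = 18564.565
PMT = 18564.565 / 0.479714 = $38,699.21

$38,699.21


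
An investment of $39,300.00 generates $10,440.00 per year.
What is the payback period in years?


Formula: Payback = investment / annual cash flow
Substituting: Payback = $39,300.00 / $10,440.00
Payback = 3.7644 years

3.7644 years


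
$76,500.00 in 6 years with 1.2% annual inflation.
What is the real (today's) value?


Formula: Real value = nominal / (1 + inflation)^years
Price level: (1 + 0.012)^6 = 1.074195
Real value = $76,500.00 / 1.074195 = $71,216.13

$71,216.13


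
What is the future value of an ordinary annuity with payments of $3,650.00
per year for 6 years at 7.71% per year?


Formula: FV = PMT * ((1+r)^n - 1) / r
Growth factor: (1 + 0.0771)^6 = 1.561479
Numerator: 1.561479 - 1 = 0.561479
FV = $3,650.00 * 0.561479 / 0.0771 = $26,581.04

$26,581.04


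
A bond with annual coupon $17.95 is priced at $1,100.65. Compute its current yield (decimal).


Formula: Current yield = annual coupon / price
Substituting: CY = $17.95 / $1,100.65
CY = 0.016309

0.016309


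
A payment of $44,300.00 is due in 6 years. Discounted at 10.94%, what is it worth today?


Formula: PV = FV / (1 + r)^n
Substituting: PV = $44,300.00 / (1 + 0.1094)^6
Discount factor: (1.1094)^6 = 1.864357
PV = $44,300.00 / 1.864357 = $23,761.55

$23,761.55


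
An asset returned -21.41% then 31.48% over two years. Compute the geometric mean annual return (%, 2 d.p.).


Formula: Geometric mean = ((1+r1)*(1+r2))^(1/2) - 1
Product: (1 + -0.2141) * (1 + 0.3148) = 0.7859 * 1.3148 = 1.033301
Square root: 1.033301^0.5 = 1.016514
Geometric mean = 1.016514 - 1 = 0.016514
As percentage: 1.65%

1.65%


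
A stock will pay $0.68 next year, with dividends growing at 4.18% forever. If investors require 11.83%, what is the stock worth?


Formula: P = D1 / (r - g)
Spread: r - g = 0.1183 - 0.0418 = 0.0765
Substituting: P = $0.68 / 0.0765
P = $8.89

$8.89


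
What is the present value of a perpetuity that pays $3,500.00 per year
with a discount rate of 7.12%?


Formula: PV = C / r
Substituting: PV = $3,500.00 / 0.0712
PV = $49,157.30

$49,157.30


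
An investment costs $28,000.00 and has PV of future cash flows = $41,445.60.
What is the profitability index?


Formula: PI = PV(cash flows) / initial investment
Substituting: PI = $41,445.60 / $28,000.00
PI = 1.4802

1.4802


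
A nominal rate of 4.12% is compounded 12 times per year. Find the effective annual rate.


Formula: EAR = (1 + r/m)^m - 1
Period rate: r/m = 0.0412 / 12 = 0.003433
Compounding: (1 + 0.003433)^12 = 1.041987
EAR = 1.041987 - 1 = 0.041987

0.041987


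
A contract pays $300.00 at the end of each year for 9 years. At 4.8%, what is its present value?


Formula: PV = PMT * (1 - (1+r)^(-n)) / r
Discount factor: (1 + 0.048)^(-9) = 0.655765
Bracket: 1 - 0.655765 = 0.344235
PV = $300.00 * 0.344235 / 0.048 = $2,151.47

$2,151.47


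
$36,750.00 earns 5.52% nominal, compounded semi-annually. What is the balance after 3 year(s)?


Formula: FV = P * (1 + r/m)^(m*t)
Period rate: r/m = 0.0552 / 2 = 0.0276
Total periods: m*t = 2 * 3 = 6
Growth factor: (1 + 0.0276)^6 = 1.177456
FV = $36,750.00 * 1.177456 = $43,271.50

$43,271.50


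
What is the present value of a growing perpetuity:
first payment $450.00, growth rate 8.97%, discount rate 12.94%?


Formula: PV = C / (r - g)
Spread: r - g = 0.1294 - 0.0897 = 0.0397
Substituting: PV = $450.00 / 0.0397
PV = $11,335.01

$11,335.01


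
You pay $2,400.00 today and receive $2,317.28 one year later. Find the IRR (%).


Formula: IRR = C1/C0 - 1
Substituting: IRR = $2,317.28 / $2,400.00 - 1
Ratio: 0.965533 - 1 = -0.034467
IRR = -3.4467%

-3.4467%


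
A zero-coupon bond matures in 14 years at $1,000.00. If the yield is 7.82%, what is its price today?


Formula: Price = FV / (1 + r)^n
Substituting: Price = $1,000.00 / (1 + 0.0782)^14
Discount factor: (1.0782)^14 = 2.869397
Price = $1,000.00 / 2.869397 = $348.51

$348.51


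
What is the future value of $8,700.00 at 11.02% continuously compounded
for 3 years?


Formula: FV = P * e^(r*t)
Exponent: r*t = 0.1102 * 3 = 0.3306
e^(0.3306) = 1.391803
FV = $8,700.00 * 1.391803 = $12,108.69

$12,108.69


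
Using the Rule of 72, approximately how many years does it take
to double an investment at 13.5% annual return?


Formula: Years ≈ 72 / r
Substituting: Years ≈ 72 / 13.5
Years ≈ 5.3

5.3 years


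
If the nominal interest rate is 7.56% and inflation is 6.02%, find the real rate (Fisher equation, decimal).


Formula: (1 + r_real) = (1 + r_nom) / (1 + inflation)
Substituting: (1 + r_real) = 1.0756 / 1.0602
(1 + r_real) = 1.014526
r_real = 1.014526 - 1 = 0.014526

0.014526


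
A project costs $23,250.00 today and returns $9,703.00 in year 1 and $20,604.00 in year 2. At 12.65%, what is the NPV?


Formula: NPV = C0 + C1/(1+r) + C2/(1+r)^2
Discount C1: $9,703.00 / (1 + 0.1265) = $8,613.40
Discount C2: $20,604.00 / (1 + 0.1265)^2 = $16,236.38
NPV = -$23,250.00 + $8,613.40 + $16,236.38 = $1,599.78

$1,599.78


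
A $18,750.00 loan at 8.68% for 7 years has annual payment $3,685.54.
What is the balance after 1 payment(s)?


Formula: Balance = PV*(1+r)^k - PMT*((1+r)^k - 1)/r
Growth: (1 + 0.0868)^1 = 1.0868
Accumulated factor: ((1+r)^k - 1)/r = 1.0
Balance = $18,750.00 * 1.0868 - $3,685.54 * 1.0
Balance = $16,691.96

$16,691.96


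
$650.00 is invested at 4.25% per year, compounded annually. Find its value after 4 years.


Formula: FV = P * (1 + r)^n
Substituting: FV = $650.00 * (1 + 0.0425)^4
Growth factor: (1.0425)^4 = 1.181148
FV = $650.00 * 1.181148 = $767.75

$767.75


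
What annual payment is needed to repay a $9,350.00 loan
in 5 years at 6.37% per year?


Formula: PMT = PV * r / (1 - (1+r)^(-n))
Denominator: 1 - (1 + 0.0637)^(-5) = 0.265648
Numerator: $9,350.00 * 0.0637 = 595.595
PMT = 595.595 / 0.265648 = $2,242.04

$2,242.04


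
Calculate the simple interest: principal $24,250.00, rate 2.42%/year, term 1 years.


Formula: I = P * r * t
Substituting: I = $24,250.00 * 0.0242 * 1
Step: I = $24,250.00 * 0.0242
I = $586.85

$586.85


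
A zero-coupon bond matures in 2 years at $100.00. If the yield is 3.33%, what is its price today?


Formula: Price = FV / (1 + r)^n
Substituting: Price = $100.00 / (1 + 0.0333)^2
Discount factor: (1.0333)^2 = 1.067709
Price = $100.00 / 1.067709 = $93.66

$93.66


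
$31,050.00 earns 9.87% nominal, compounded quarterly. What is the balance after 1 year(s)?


Formula: FV = P * (1 + r/m)^(m*t)
Period rate: r/m = 0.0987 / 4 = 0.024675
Total periods: m*t = 4 * 1 = 4
Growth factor: (1 + 0.024675)^4 = 1.102414
FV = $31,050.00 * 1.102414 = $34,229.94

$34,229.94


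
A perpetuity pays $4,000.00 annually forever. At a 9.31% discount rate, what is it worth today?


Formula: PV = C / r
Substituting: PV = $4,000.00 / 0.0931
PV = $42,964.55

$42,964.55


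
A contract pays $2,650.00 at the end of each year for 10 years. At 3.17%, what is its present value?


Formula: PV = PMT * (1 - (1+r)^(-n)) / r
Discount factor: (1 + 0.0317)^(-10) = 0.731924
Bracket: 1 - 0.731924 = 0.268076
PV = $2,650.00 * 0.268076 / 0.0317 = $22,410.18

$22,410.18


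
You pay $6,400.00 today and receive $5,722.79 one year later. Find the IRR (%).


Formula: IRR = C1/C0 - 1
Substituting: IRR = $5,722.79 / $6,400.00 - 1
Ratio: 0.894186 - 1 = -0.105814
IRR = -10.5814%

-10.5814%


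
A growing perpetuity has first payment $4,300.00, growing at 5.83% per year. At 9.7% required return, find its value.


Formula: PV = C / (r - g)
Spread: r - g = 0.097 - 0.0583 = 0.0387
Substituting: PV = $4,300.00 / 0.0387
PV = $111,111.11

$111,111.11


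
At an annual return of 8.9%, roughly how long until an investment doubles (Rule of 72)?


Formula: Years ≈ 72 / r
Substituting: Years ≈ 72 / 8.9
Years ≈ 8.1

8.1 years


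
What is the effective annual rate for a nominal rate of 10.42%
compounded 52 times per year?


Formula: EAR = (1 + r/m)^m - 1
Period rate: r/m = 0.1042 / 52 = 0.002004
Compounding: (1 + 0.002004)^52 = 1.109707
EAR = 1.109707 - 1 = 0.109707

0.109707


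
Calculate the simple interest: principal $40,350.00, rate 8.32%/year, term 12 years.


Formula: I = P * r * t
Substituting: I = $40,350.00 * 0.0832 * 12
Step: I = $40,350.00 * 0.9984
I = $40,285.44

$40,285.44


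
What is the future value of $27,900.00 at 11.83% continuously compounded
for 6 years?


Formula: FV = P * e^(r*t)
Exponent: r*t = 0.1183 * 6 = 0.7098
e^(0.7098) = 2.033585
FV = $27,900.00 * 2.033585 = $56,737.01

$56,737.01


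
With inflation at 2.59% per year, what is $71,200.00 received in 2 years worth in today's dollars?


Formula: Real value = nominal / (1 + inflation)^years
Price level: (1 + 0.0259)^2 = 1.052471
Real value = $71,200.00 / 1.052471 = $67,650.33

$67,650.33


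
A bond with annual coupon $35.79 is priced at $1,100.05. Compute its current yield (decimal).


Formula: Current yield = annual coupon / price
Substituting: CY = $35.79 / $1,100.05
CY = 0.032535

0.032535


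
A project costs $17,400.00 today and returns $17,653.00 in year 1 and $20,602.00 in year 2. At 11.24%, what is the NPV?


Formula: NPV = C0 + C1/(1+r) + C2/(1+r)^2
Discount C1: $17,653.00 / (1 + 0.1124) = $15,869.29
Discount C2: $20,602.00 / (1 + 0.1124)^2 = $16,648.97
NPV = -$17,400.00 + $15,869.29 + $16,648.97 = $15,118.26

$15,118.26


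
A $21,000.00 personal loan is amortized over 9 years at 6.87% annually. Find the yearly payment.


Formula: PMT = PV * r / (1 - (1+r)^(-n))
Denominator: 1 - (1 + 0.0687)^(-9) = 0.450082
Numerator: $21,000.00 * 0.0687 = 1442.7
PMT = 1442.7 / 0.450082 = $3,205.41

$3,205.41


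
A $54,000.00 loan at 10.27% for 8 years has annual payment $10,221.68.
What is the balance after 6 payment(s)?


Formula: Balance = PV*(1+r)^k - PMT*((1+r)^k - 1)/r
Growth: (1 + 0.1027)^6 = 1.797812
Accumulated factor: ((1+r)^k - 1)/r = 7.768373
Balance = $54,000.00 * 1.797812 - $10,221.68 * 7.768373
Balance = $17,676.02

$17,676.02


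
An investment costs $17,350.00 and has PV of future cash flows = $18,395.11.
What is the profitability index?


Formula: PI = PV(cash flows) / initial investment
Substituting: PI = $18,395.11 / $17,350.00
PI = 1.0602

1.0602


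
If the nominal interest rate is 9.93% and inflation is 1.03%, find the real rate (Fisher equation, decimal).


Formula: (1 + r_real) = (1 + r_nom) / (1 + inflation)
Substituting: (1 + r_real) = 1.0993 / 1.0103
(1 + r_real) = 1.088093
r_real = 1.088093 - 1 = 0.088093

0.088093


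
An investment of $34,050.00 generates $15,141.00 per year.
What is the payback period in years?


Formula: Payback = investment / annual cash flow
Substituting: Payback = $34,050.00 / $15,141.00
Payback = 2.2489 years

2.2489 years


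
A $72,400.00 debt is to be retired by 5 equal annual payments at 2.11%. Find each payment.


Formula: PMT = PV * r / (1 - (1+r)^(-n))
Denominator: 1 - (1 + 0.0211)^(-5) = 0.099137
Numerator: $72,400.00 * 0.0211 = 1527.64
PMT = 1527.64 / 0.099137 = $15,409.34

$15,409.34


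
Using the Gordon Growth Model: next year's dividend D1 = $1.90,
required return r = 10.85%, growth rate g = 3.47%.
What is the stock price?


Formula: P = D1 / (r - g)
Spread: r - g = 0.1085 - 0.0347 = 0.0738
Substituting: P = $1.90 / 0.0738
P = $25.75

$25.75


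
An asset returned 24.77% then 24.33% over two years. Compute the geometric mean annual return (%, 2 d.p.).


Formula: Geometric mean = ((1+r1)*(1+r2))^(1/2) - 1
Product: (1 + 0.2477) * (1 + 0.2433) = 1.2477 * 1.2433 = 1.551265
Square root: 1.551265^0.5 = 1.245498
Geometric mean = 1.245498 - 1 = 0.245498
As percentage: 24.55%

24.55%


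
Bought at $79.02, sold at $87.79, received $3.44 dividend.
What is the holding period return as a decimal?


Formula: HPR = (P1 - P0 + D) / P0
Gain: $87.79 - $79.02 + $3.44 = $12.21
HPR = $12.21 / $79.02 = 0.1545

0.1545


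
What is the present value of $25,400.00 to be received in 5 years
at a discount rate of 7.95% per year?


Formula: PV = FV / (1 + r)^n
Substituting: PV = $25,400.00 / (1 + 0.0795)^5
Discount factor: (1.0795)^5 = 1.46593
PV = $25,400.00 / 1.46593 = $17,326.88

$17,326.88


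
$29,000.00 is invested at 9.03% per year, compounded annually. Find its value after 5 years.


Formula: FV = P * (1 + r)^n
Substituting: FV = $29,000.00 * (1 + 0.0903)^5
Growth factor: (1.0903)^5 = 1.540742
FV = $29,000.00 * 1.540742 = $44,681.53

$44,681.53


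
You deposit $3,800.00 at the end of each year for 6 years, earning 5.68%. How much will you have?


Formula: FV = PMT * ((1+r)^n - 1) / r
Growth factor: (1 + 0.0568)^6 = 1.393018
Numerator: 1.393018 - 1 = 0.393018
FV = $3,800.00 * 0.393018 / 0.0568 = $26,293.48

$26,293.48


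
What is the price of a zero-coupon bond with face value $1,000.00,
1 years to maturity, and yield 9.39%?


Formula: Price = FV / (1 + r)^n
Substituting: Price = $1,000.00 / (1 + 0.0939)^1
Discount factor: (1.0939)^1 = 1.0939
Price = $1,000.00 / 1.0939 = $914.16

$914.16


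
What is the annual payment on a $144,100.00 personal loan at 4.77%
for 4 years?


Formula: PMT = PV * r / (1 - (1+r)^(-n))
Denominator: 1 - (1 + 0.0477)^(-4) = 0.170049
Numerator: $144,100.00 * 0.0477 = 6873.57
PMT = 6873.57 / 0.170049 = $40,421.01

$40,421.01
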